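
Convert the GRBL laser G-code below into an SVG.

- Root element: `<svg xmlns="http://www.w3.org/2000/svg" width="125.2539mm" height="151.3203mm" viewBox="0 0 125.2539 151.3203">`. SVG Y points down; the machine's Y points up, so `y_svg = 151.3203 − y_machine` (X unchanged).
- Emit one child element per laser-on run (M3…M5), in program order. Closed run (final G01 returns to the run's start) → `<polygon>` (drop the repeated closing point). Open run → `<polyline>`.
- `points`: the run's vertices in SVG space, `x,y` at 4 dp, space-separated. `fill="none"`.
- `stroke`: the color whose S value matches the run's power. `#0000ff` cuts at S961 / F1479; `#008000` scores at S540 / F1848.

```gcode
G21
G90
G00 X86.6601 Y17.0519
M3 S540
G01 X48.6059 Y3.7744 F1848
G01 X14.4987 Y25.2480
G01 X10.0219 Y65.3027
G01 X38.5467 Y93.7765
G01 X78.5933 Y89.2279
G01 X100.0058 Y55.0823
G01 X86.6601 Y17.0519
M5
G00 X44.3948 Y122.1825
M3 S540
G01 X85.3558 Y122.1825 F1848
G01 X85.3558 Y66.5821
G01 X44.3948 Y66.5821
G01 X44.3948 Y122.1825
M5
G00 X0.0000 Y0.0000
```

y_svg = 151.3203 − y_m. Every run uses S540, so all elements get stroke `#008000` (score).

[1] closed run; points: 86.6601,134.2684 48.6059,147.5459 14.4987,126.0723 10.0219,86.0176 38.5467,57.5438 78.5933,62.0924 100.0058,96.2380

[2] closed run; points: 44.3948,29.1378 85.3558,29.1378 85.3558,84.7382 44.3948,84.7382

<svg xmlns="http://www.w3.org/2000/svg" width="125.2539mm" height="151.3203mm" viewBox="0 0 125.2539 151.3203">
  <polygon points="86.6601,134.2684 48.6059,147.5459 14.4987,126.0723 10.0219,86.0176 38.5467,57.5438 78.5933,62.0924 100.0058,96.2380" fill="none" stroke="#008000"/>
  <polygon points="44.3948,29.1378 85.3558,29.1378 85.3558,84.7382 44.3948,84.7382" fill="none" stroke="#008000"/>
</svg>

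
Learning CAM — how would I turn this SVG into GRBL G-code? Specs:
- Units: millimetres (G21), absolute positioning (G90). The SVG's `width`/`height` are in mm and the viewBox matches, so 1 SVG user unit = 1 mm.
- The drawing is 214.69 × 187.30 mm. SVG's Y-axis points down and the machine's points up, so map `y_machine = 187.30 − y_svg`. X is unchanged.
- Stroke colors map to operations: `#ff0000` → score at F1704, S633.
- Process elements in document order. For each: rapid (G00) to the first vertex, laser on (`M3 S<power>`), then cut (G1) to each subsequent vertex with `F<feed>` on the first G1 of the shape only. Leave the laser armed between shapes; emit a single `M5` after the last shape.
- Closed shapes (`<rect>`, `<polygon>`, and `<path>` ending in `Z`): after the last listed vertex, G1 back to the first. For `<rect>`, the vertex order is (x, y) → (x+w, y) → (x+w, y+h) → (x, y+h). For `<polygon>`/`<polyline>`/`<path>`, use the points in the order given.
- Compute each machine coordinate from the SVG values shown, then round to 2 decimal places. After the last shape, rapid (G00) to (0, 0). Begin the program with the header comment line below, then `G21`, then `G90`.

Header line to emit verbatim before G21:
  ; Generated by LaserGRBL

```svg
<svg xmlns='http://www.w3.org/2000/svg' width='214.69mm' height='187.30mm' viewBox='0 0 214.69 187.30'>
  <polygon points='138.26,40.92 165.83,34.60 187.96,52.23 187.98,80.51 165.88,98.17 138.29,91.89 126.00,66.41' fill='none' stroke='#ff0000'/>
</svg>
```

; Generated by LaserGRBL
G21
G90
G00 X138.26 Y146.38
M3 S633
G1 X165.83 Y152.70 F1704
G1 X187.96 Y135.07
G1 X187.98 Y106.79
G1 X165.88 Y89.13
G1 X138.29 Y95.41
G1 X126.00 Y120.89
G1 X138.26 Y146.38
M5
G00 X0.00 Y0.00

Since the viewBox matches the mm dimensions, user units are millimetres directly. The only transform is the Y-flip y_m = 187.30 − y_svg.

Shape 1 is a regular polygon drawn with `<polygon>`. Its stroke #ff0000 means score at S633, F1704. After flipping Y the toolpath is (138.26,146.38) → (165.83,152.70) → (187.96,135.07) → (187.98,106.79) → (165.88,89.13) → (138.29,95.41) → (126.00,120.89) → (138.26,146.38), returning to the start.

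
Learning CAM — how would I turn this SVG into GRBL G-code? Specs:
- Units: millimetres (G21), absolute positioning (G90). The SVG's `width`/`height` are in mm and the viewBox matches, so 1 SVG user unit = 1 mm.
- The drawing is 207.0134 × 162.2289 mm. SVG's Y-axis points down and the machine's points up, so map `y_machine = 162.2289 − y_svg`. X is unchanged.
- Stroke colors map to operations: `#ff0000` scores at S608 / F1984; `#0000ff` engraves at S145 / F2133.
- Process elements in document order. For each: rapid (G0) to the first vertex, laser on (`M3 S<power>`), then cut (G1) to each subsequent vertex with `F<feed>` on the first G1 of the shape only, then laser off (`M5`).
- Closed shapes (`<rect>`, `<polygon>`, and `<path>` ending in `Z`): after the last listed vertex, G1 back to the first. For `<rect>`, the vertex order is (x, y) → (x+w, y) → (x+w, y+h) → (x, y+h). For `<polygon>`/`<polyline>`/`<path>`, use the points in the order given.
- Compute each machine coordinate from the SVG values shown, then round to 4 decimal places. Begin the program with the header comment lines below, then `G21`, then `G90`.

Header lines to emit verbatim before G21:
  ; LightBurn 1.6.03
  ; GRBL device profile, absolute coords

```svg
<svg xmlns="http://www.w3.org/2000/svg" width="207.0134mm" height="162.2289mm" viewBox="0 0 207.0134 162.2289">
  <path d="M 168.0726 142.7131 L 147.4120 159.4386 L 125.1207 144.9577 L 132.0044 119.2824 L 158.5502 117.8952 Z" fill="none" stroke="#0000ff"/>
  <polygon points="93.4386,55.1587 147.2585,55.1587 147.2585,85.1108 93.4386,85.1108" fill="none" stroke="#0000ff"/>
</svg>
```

1 u = 1 mm; y_m = 162.2289 − y.

[1] `<path>` regular polygon, #0000ff→engrave S145 F2133: (168.0726,19.5158) → (147.4120,2.7903) → (125.1207,17.2712) → (132.0044,42.9465) → (158.5502,44.3337) → (168.0726,19.5158) (closed)

[2] `<polygon>` rectangle, #0000ff→engrave S145 F2133: (93.4386,107.0702) → (147.2585,107.0702) → (147.2585,77.1181) → (93.4386,77.1181) → (93.4386,107.0702) (closed)

; LightBurn 1.6.03
; GRBL device profile, absolute coords
G21
G90
G0 X168.0726 Y19.5158
M3 S145
G1 X147.4120 Y2.7903 F2133
G1 X125.1207 Y17.2712
G1 X132.0044 Y42.9465
G1 X158.5502 Y44.3337
G1 X168.0726 Y19.5158
M5
G0 X93.4386 Y107.0702
M3 S145
G1 X147.2585 Y107.0702 F2133
G1 X147.2585 Y77.1181
G1 X93.4386 Y77.1181
G1 X93.4386 Y107.0702
M5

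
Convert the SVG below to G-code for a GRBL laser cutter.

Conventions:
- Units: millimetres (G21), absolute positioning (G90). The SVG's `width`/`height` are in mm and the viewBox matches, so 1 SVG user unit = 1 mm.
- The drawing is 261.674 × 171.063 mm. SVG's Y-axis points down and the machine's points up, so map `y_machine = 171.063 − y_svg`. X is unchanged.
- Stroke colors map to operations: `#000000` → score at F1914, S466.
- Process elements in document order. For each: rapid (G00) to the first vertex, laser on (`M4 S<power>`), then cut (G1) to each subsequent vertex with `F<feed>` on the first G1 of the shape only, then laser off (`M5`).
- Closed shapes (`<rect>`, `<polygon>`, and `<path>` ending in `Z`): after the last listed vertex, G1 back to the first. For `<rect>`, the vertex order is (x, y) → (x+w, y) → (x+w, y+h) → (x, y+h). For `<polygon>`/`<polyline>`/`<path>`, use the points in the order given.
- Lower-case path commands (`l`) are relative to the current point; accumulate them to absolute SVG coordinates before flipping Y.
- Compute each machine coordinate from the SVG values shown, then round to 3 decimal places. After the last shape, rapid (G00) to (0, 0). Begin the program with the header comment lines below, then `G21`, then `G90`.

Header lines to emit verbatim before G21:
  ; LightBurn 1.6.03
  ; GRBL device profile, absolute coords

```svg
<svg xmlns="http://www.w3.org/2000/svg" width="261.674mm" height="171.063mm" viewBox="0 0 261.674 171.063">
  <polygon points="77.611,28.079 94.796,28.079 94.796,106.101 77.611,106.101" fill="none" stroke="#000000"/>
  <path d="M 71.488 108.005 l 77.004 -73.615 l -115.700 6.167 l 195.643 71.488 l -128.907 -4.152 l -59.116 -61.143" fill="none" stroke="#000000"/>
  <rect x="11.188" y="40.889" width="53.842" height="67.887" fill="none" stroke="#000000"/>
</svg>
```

Since the viewBox matches the mm dimensions, user units are millimetres directly. The only transform is the Y-flip y_m = 171.063 − y_svg.

Shape 1 is a rectangle drawn with `<polygon>`. Its stroke #000000 means score at S466, F1914. After flipping Y the toolpath is (77.611,142.984) → (94.796,142.984) → (94.796,64.962) → (77.611,64.962) → (77.611,142.984), returning to the start.

Shape 2 is a open polyline drawn with `<path>`. Its stroke #000000 means score at S466, F1914. After flipping Y the toolpath is (71.488,63.058) → (148.492,136.673) → (32.792,130.506) → (228.435,59.018) → (99.528,63.170) → (40.412,124.313).

Shape 3 is a rectangle drawn with `<rect>`. Its stroke #000000 means score at S466, F1914. After flipping Y the toolpath is (11.188,130.174) → (65.030,130.174) → (65.030,62.287) → (11.188,62.287) → (11.188,130.174), returning to the start.

; LightBurn 1.6.03
; GRBL device profile, absolute coords
G21
G90
G00 X77.611 Y142.984
M4 S466
G1 X94.796 Y142.984 F1914
G1 X94.796 Y64.962
G1 X77.611 Y64.962
G1 X77.611 Y142.984
M5
G00 X71.488 Y63.058
M4 S466
G1 X148.492 Y136.673 F1914
G1 X32.792 Y130.506
G1 X228.435 Y59.018
G1 X99.528 Y63.170
G1 X40.412 Y124.313
M5
G00 X11.188 Y130.174
M4 S466
G1 X65.030 Y130.174 F1914
G1 X65.030 Y62.287
G1 X11.188 Y62.287
G1 X11.188 Y130.174
M5
G00 X0.000 Y0.000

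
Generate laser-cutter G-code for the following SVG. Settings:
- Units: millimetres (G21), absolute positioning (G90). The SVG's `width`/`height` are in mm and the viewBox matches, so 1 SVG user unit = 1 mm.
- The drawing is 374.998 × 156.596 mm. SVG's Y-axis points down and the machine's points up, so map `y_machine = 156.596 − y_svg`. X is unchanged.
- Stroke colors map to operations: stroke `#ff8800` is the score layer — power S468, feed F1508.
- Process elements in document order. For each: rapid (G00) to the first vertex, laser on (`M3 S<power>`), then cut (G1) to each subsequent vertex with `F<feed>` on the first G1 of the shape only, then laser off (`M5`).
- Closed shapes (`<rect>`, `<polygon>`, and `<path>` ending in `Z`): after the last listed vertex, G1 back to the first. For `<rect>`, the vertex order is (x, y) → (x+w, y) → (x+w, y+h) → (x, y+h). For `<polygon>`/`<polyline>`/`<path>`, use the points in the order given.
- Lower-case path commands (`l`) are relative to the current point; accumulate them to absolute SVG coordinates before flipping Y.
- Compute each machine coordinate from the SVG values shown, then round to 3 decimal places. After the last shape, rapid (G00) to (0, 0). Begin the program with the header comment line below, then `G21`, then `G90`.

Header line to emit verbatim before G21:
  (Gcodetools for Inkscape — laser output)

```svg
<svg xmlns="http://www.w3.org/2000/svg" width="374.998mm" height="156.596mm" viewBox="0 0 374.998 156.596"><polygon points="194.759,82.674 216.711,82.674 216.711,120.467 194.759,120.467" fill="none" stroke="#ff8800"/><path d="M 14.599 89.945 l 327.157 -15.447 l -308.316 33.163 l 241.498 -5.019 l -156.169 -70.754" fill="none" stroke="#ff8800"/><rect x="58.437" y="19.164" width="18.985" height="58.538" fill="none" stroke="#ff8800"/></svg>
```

(Gcodetools for Inkscape — laser output)
G21
G90
G00 X194.759 Y73.922
M3 S468
G1 X216.711 Y73.922 F1508
G1 X216.711 Y36.129
G1 X194.759 Y36.129
G1 X194.759 Y73.922
M5
G00 X14.599 Y66.651
M3 S468
G1 X341.756 Y82.098 F1508
G1 X33.440 Y48.935
G1 X274.938 Y53.954
G1 X118.769 Y124.708
M5
G00 X58.437 Y137.432
M3 S468
G1 X77.422 Y137.432 F1508
G1 X77.422 Y78.894
G1 X58.437 Y78.894
G1 X58.437 Y137.432
M5
G00 X0.000 Y0.000

1 u = 1 mm; y_m = 156.596 − y.

[1] `<polygon>` rectangle, #ff8800→score S468 F1508: (194.759,73.922) → (216.711,73.922) → (216.711,36.129) → (194.759,36.129) → (194.759,73.922) (closed)

[2] `<path>` open polyline, #ff8800→score S468 F1508: (14.599,66.651) → (341.756,82.098) → (33.440,48.935) → (274.938,53.954) → (118.769,124.708)

[3] `<rect>` rectangle, #ff8800→score S468 F1508: (58.437,137.432) → (77.422,137.432) → (77.422,78.894) → (58.437,78.894) → (58.437,137.432) (closed)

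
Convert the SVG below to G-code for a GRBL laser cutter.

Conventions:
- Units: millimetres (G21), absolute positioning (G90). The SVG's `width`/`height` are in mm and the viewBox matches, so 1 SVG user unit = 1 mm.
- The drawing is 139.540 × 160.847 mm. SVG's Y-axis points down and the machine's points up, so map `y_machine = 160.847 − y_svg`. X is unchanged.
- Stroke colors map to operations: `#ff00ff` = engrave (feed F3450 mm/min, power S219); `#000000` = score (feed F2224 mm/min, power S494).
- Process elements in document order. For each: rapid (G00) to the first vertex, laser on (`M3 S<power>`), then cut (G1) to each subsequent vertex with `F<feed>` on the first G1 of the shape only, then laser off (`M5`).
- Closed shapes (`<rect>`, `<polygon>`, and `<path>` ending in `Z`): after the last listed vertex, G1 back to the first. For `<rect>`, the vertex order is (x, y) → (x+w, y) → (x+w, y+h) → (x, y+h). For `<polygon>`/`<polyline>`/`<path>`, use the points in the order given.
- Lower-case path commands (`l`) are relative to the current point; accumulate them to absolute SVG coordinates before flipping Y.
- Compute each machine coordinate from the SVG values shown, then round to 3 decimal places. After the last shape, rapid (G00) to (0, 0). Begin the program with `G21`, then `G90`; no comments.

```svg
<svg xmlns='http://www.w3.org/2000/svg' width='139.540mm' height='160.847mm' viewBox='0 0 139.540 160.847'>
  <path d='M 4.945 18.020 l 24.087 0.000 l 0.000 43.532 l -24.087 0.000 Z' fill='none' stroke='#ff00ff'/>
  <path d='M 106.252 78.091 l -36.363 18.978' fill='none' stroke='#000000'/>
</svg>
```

G21
G90
G00 X4.945 Y142.827
M3 S219
G1 X29.032 Y142.827 F3450
G1 X29.032 Y99.295
G1 X4.945 Y99.295
G1 X4.945 Y142.827
M5
G00 X106.252 Y82.756
M3 S494
G1 X69.889 Y63.778 F2224
M5
G00 X0.000 Y0.000

viewBox `0 0 139.540 160.847` with mm width/height → 1 unit = 1 mm. Flip: y_m = 160.847 − y_svg.

**Shape 1** — `<path>` rectangle, stroke `#ff00ff` → engrave (S219, F3450). Machine vertices: (4.945,142.827) → (29.032,142.827) → (29.032,99.295) → (4.945,99.295) → (4.945,142.827). Closed: final G1 returns to the first vertex.

**Shape 2** — `<path>` line segment, stroke `#000000` → score (S494, F2224). Machine vertices: (106.252,82.756) → (69.889,63.778). Open path.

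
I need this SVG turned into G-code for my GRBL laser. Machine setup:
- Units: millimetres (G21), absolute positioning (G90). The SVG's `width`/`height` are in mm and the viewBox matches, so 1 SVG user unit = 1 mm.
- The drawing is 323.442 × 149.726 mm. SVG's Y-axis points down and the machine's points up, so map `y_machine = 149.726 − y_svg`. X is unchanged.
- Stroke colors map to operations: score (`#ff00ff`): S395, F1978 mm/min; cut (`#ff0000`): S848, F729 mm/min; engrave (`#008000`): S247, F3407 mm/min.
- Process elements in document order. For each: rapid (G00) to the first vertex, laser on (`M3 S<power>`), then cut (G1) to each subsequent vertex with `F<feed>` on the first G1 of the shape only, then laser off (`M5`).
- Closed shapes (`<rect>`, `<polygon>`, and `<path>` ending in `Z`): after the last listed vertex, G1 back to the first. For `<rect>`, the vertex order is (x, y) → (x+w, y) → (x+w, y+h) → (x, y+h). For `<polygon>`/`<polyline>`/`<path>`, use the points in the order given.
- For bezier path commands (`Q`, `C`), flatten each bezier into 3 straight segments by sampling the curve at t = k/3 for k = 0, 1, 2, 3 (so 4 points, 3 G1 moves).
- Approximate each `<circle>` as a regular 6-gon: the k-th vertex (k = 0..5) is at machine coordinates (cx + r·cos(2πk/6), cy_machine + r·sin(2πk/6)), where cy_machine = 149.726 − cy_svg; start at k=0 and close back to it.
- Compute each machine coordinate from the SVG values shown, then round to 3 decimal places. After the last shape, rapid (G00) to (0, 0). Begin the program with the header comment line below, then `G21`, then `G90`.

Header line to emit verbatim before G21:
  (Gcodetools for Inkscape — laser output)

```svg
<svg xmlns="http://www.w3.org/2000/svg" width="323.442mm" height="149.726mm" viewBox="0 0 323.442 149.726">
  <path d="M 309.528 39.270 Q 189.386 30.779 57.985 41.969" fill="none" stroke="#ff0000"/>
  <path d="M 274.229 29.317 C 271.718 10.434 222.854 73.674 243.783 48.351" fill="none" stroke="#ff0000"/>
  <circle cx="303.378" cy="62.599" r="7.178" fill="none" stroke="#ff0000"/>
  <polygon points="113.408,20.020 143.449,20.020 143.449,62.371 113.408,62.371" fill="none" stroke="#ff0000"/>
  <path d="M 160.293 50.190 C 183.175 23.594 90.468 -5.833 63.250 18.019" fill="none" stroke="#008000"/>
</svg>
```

(Gcodetools for Inkscape — laser output)
G21
G90
G00 X309.528 Y110.456
M3 S848
G1 X228.182 Y113.930 F729
G1 X144.335 Y113.030
G1 X57.985 Y107.757
M5
G00 X274.229 Y120.409
M3 S848
G1 X260.569 Y118.239 F729
G1 X241.817 Y99.251
G1 X243.783 Y101.375
M5
G00 X310.556 Y87.127
M3 S848
G1 X306.967 Y93.343 F729
G1 X299.789 Y93.343
G1 X296.200 Y87.127
G1 X299.789 Y80.911
G1 X306.967 Y80.911
G1 X310.556 Y87.127
M5
G00 X113.408 Y129.706
M3 S848
G1 X143.449 Y129.706 F729
G1 X143.449 Y87.355
G1 X113.408 Y87.355
G1 X113.408 Y129.706
M5
G00 X160.293 Y99.536
M3 S247
G1 X151.352 Y124.998 F3407
G1 X105.591 Y139.877
G1 X63.250 Y131.707
M5
G00 X0.000 Y0.000

1 u = 1 mm; y_m = 149.726 − y.

[1] `<path>` quadratic bezier, #ff0000→cut S848 F729: (309.528,110.456) → (228.182,113.930) → (144.335,113.030) → (57.985,107.757)

[2] `<path>` cubic bezier, #ff0000→cut S848 F729: (274.229,120.409) → (260.569,118.239) → (241.817,99.251) → (243.783,101.375)

[3] `<circle>` circle, #ff0000→cut S848 F729: (310.556,87.127) → (306.967,93.343) → (299.789,93.343) → (296.200,87.127) → (299.789,80.911) → (306.967,80.911) → (310.556,87.127) (closed)

[4] `<polygon>` rectangle, #ff0000→cut S848 F729: (113.408,129.706) → (143.449,129.706) → (143.449,87.355) → (113.408,87.355) → (113.408,129.706) (closed)

[5] `<path>` cubic bezier, #008000→engrave S247 F3407: (160.293,99.536) → (151.352,124.998) → (105.591,139.877) → (63.250,131.707)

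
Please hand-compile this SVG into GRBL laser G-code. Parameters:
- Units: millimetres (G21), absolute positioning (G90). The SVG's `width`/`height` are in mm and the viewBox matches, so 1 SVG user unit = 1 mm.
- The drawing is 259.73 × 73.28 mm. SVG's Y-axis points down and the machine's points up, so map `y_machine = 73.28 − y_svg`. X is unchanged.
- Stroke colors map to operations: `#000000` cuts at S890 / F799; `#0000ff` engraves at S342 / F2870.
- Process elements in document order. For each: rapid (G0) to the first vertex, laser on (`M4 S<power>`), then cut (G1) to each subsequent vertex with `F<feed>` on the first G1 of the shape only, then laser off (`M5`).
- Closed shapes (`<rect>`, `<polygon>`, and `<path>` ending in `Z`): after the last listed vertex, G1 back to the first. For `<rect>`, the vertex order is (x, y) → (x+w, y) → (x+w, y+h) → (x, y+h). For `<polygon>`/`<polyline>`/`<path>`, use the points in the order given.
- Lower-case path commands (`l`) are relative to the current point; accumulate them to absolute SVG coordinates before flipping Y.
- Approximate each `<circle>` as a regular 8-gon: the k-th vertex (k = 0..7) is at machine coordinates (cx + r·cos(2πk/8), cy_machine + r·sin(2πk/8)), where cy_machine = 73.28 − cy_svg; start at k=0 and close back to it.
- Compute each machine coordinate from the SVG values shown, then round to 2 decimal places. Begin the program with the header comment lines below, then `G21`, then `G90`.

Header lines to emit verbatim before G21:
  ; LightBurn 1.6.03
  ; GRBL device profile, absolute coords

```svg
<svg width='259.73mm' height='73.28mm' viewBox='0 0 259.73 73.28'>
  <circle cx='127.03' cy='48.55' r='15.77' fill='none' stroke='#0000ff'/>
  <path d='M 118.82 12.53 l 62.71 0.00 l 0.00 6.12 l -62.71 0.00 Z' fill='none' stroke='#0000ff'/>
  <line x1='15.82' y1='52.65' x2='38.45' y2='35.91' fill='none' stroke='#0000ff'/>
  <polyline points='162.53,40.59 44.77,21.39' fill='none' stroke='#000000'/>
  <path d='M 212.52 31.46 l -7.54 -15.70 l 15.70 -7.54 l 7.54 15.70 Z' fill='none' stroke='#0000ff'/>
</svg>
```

viewBox `0 0 259.73 73.28` with mm width/height → 1 unit = 1 mm. Flip: y_m = 73.28 − y_svg.

**Shape 1** — `<circle>` circle, stroke `#0000ff` → engrave (S342, F2870). Machine vertices: (142.80,24.73) → (138.18,35.88) → (127.03,40.50) → (115.88,35.88) → (111.26,24.73) → (115.88,13.58) → (127.03,8.96) → (138.18,13.58) → (142.80,24.73). Closed: final G1 returns to the first vertex.

**Shape 2** — `<path>` rectangle, stroke `#0000ff` → engrave (S342, F2870). Machine vertices: (118.82,60.75) → (181.53,60.75) → (181.53,54.63) → (118.82,54.63) → (118.82,60.75). Closed: final G1 returns to the first vertex.

**Shape 3** — `<line>` line segment, stroke `#0000ff` → engrave (S342, F2870). Machine vertices: (15.82,20.63) → (38.45,37.37). Open path.

**Shape 4** — `<polyline>` line segment, stroke `#000000` → cut (S890, F799). Machine vertices: (162.53,32.69) → (44.77,51.89). Open path.

**Shape 5** — `<path>` regular polygon, stroke `#0000ff` → engrave (S342, F2870). Machine vertices: (212.52,41.82) → (204.98,57.52) → (220.68,65.06) → (228.22,49.36) → (212.52,41.82). Closed: final G1 returns to the first vertex.

; LightBurn 1.6.03
; GRBL device profile, absolute coords
G21
G90
G0 X142.80 Y24.73
M4 S342
G1 X138.18 Y35.88 F2870
G1 X127.03 Y40.50
G1 X115.88 Y35.88
G1 X111.26 Y24.73
G1 X115.88 Y13.58
G1 X127.03 Y8.96
G1 X138.18 Y13.58
G1 X142.80 Y24.73
M5
G0 X118.82 Y60.75
M4 S342
G1 X181.53 Y60.75 F2870
G1 X181.53 Y54.63
G1 X118.82 Y54.63
G1 X118.82 Y60.75
M5
G0 X15.82 Y20.63
M4 S342
G1 X38.45 Y37.37 F2870
M5
G0 X162.53 Y32.69
M4 S890
G1 X44.77 Y51.89 F799
M5
G0 X212.52 Y41.82
M4 S342
G1 X204.98 Y57.52 F2870
G1 X220.68 Y65.06
G1 X228.22 Y49.36
G1 X212.52 Y41.82
M5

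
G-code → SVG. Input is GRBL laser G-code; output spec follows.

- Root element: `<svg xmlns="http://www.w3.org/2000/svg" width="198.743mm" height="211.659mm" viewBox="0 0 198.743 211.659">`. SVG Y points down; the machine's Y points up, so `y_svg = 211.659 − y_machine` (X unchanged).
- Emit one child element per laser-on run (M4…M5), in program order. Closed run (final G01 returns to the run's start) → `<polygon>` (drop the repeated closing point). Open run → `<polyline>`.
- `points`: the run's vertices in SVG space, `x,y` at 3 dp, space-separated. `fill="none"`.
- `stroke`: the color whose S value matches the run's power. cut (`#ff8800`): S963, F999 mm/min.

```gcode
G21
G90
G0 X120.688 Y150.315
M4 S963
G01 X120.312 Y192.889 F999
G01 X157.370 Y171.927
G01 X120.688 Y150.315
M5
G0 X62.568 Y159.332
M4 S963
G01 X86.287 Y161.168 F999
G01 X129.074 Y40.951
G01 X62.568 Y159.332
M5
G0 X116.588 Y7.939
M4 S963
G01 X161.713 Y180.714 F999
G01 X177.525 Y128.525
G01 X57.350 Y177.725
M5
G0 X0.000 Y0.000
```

<svg xmlns="http://www.w3.org/2000/svg" width="198.743mm" height="211.659mm" viewBox="0 0 198.743 211.659">
  <polygon points="120.688,61.344 120.312,18.770 157.370,39.732" fill="none" stroke="#ff8800"/>
  <polygon points="62.568,52.327 86.287,50.491 129.074,170.708" fill="none" stroke="#ff8800"/>
  <polyline points="116.588,203.720 161.713,30.945 177.525,83.134 57.350,33.934" fill="none" stroke="#ff8800"/>
</svg>

Each laser-on run becomes one SVG element. Flip Y back into SVG space with y_svg = 211.659 − y_machine. Every run uses S963, so all elements get stroke `#ff8800` (cut).

Run 1: The run returns to its start, so emit a `<polygon>` with points (Y-flipped): 120.688,61.344 120.312,18.770 157.370,39.732.

Run 2: The run returns to its start, so emit a `<polygon>` with points (Y-flipped): 62.568,52.327 86.287,50.491 129.074,170.708.

Run 3: The run is open, so emit a `<polyline>` with points (Y-flipped): 116.588,203.720 161.713,30.945 177.525,83.134 57.350,33.934.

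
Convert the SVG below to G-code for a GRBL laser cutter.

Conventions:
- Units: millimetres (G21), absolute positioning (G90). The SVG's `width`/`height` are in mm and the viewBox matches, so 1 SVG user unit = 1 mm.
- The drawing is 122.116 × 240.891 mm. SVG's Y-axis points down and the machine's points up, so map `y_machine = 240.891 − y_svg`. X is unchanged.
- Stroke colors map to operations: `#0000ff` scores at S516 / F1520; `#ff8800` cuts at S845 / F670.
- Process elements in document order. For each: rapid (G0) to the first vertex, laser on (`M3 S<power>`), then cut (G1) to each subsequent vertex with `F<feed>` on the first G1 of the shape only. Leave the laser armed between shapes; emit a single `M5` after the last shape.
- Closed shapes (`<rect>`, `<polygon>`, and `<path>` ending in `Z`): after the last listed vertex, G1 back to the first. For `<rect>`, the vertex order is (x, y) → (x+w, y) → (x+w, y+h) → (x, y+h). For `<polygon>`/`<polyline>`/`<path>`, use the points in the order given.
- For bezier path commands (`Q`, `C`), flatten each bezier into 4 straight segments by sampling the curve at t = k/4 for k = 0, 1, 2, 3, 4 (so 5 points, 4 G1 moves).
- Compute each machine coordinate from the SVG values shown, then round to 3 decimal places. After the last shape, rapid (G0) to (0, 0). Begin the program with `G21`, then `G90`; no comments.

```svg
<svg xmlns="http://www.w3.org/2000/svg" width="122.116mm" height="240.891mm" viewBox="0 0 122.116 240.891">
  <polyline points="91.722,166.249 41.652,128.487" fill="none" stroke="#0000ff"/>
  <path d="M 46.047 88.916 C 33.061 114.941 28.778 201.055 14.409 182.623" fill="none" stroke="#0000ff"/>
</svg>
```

viewBox `0 0 122.116 240.891` with mm width/height → 1 unit = 1 mm. Flip: y_m = 240.891 − y_svg.

**Shape 1** — `<polyline>` line segment, stroke `#0000ff` → score (S516, F1520). Machine vertices: (91.722,74.642) → (41.652,112.404). Open path.

**Shape 2** — `<path>` cubic bezier, stroke `#0000ff` → score (S516, F1520). Control points (SVG): P0=(46.047,88.916), P1=(33.061,114.941), P2=(28.778,201.055), P3=(14.409,182.623); sampled at t=k/4. Machine vertices: (46.047,151.975) → (37.646,123.762) → (30.747,88.450) → (23.588,61.474) → (14.409,58.268). Open path.

G21
G90
G0 X91.722 Y74.642
M3 S516
G1 X41.652 Y112.404 F1520
G0 X46.047 Y151.975
M3 S516
G1 X37.646 Y123.762 F1520
G1 X30.747 Y88.450
G1 X23.588 Y61.474
G1 X14.409 Y58.268
M5
G0 X0.000 Y0.000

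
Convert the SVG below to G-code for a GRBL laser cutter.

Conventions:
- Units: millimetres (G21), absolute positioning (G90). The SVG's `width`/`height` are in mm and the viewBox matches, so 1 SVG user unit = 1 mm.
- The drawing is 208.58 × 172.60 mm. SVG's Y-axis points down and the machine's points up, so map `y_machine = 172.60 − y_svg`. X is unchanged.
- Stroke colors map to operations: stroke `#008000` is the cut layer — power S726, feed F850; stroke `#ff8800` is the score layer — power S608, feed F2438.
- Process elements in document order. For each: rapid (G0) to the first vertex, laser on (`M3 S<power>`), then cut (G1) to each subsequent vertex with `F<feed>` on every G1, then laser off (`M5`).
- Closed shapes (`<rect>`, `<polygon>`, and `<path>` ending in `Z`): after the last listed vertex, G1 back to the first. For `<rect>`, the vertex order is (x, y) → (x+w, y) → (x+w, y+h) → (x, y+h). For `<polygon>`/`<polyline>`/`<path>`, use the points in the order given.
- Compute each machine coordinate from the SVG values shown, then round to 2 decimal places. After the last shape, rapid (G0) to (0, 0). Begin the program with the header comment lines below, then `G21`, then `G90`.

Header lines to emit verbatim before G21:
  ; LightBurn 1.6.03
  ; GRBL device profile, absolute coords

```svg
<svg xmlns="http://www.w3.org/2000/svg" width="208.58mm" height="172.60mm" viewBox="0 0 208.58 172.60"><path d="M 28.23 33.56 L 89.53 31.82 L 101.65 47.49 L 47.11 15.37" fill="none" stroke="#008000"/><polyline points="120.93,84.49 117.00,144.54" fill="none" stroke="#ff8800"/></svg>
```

; LightBurn 1.6.03
; GRBL device profile, absolute coords
G21
G90
G0 X28.23 Y139.04
M3 S726
G1 X89.53 Y140.78 F850
G1 X101.65 Y125.11 F850
G1 X47.11 Y157.23 F850
M5
G0 X120.93 Y88.11
M3 S608
G1 X117.00 Y28.06 F2438
M5
G0 X0.00 Y0.00

1 u = 1 mm; y_m = 172.60 − y.

[1] `<path>` open polyline, #008000→cut S726 F850: (28.23,139.04) → (89.53,140.78) → (101.65,125.11) → (47.11,157.23)

[2] `<polyline>` line segment, #ff8800→score S608 F2438: (120.93,88.11) → (117.00,28.06)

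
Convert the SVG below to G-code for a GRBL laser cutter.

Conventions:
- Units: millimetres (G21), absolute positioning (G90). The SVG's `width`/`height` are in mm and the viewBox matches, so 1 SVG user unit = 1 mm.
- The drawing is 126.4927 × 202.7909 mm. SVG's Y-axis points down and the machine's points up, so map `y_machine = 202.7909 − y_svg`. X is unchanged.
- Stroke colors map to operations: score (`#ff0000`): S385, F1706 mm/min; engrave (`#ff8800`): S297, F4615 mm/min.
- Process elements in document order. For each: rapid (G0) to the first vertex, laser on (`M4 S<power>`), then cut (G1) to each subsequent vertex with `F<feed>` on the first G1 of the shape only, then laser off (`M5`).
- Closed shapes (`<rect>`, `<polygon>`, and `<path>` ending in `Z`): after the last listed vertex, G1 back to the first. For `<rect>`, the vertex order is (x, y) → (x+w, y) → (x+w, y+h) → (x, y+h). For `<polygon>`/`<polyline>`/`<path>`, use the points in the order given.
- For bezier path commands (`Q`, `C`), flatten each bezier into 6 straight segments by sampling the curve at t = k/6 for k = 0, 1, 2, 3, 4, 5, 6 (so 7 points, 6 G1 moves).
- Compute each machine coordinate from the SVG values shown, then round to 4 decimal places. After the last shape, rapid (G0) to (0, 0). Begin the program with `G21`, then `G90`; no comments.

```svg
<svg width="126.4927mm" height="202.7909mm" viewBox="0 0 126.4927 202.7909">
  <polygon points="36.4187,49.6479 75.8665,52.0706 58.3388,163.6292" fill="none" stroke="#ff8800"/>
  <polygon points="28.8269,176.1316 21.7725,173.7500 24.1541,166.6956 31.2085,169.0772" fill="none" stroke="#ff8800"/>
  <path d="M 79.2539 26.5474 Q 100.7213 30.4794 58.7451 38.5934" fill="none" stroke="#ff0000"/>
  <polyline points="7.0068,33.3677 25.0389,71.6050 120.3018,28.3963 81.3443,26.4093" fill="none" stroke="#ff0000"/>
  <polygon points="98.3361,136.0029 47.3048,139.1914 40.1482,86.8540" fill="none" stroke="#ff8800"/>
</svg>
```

viewBox `0 0 126.4927 202.7909` with mm width/height → 1 unit = 1 mm. Flip: y_m = 202.7909 − y_svg.

**Shape 1** — `<polygon>` closed polygon, stroke `#ff8800` → engrave (S297, F4615). Machine vertices: (36.4187,153.1430) → (75.8665,150.7203) → (58.3388,39.1617) → (36.4187,153.1430). Closed: final G1 returns to the first vertex.

**Shape 2** — `<polygon>` regular polygon, stroke `#ff8800` → engrave (S297, F4615). Machine vertices: (28.8269,26.6593) → (21.7725,29.0409) → (24.1541,36.0953) → (31.2085,33.7137) → (28.8269,26.6593). Closed: final G1 returns to the first vertex.

**Shape 3** — `<path>` quadratic bezier, stroke `#ff0000` → score (S385, F1706). Control points (SVG): P0=(79.2539,26.5474), P1=(100.7213,30.4794), P2=(58.7451,38.5934); sampled at t=k/6. Machine vertices: (79.2539,176.2435) → (84.6474,174.8167) → (86.5162,173.1575) → (84.8604,171.2660) → (79.6799,169.1422) → (70.9748,166.7860) → (58.7451,164.1975). Open path.

**Shape 4** — `<polyline>` open polyline, stroke `#ff0000` → score (S385, F1706). Machine vertices: (7.0068,169.4232) → (25.0389,131.1859) → (120.3018,174.3946) → (81.3443,176.3816). Open path.

**Shape 5** — `<polygon>` closed polygon, stroke `#ff8800` → engrave (S297, F4615). Machine vertices: (98.3361,66.7880) → (47.3048,63.5995) → (40.1482,115.9369) → (98.3361,66.7880). Closed: final G1 returns to the first vertex.

G21
G90
G0 X36.4187 Y153.1430
M4 S297
G1 X75.8665 Y150.7203 F4615
G1 X58.3388 Y39.1617
G1 X36.4187 Y153.1430
M5
G0 X28.8269 Y26.6593
M4 S297
G1 X21.7725 Y29.0409 F4615
G1 X24.1541 Y36.0953
G1 X31.2085 Y33.7137
G1 X28.8269 Y26.6593
M5
G0 X79.2539 Y176.2435
M4 S385
G1 X84.6474 Y174.8167 F1706
G1 X86.5162 Y173.1575
G1 X84.8604 Y171.2660
G1 X79.6799 Y169.1422
G1 X70.9748 Y166.7860
G1 X58.7451 Y164.1975
M5
G0 X7.0068 Y169.4232
M4 S385
G1 X25.0389 Y131.1859 F1706
G1 X120.3018 Y174.3946
G1 X81.3443 Y176.3816
M5
G0 X98.3361 Y66.7880
M4 S297
G1 X47.3048 Y63.5995 F4615
G1 X40.1482 Y115.9369
G1 X98.3361 Y66.7880
M5
G0 X0.0000 Y0.0000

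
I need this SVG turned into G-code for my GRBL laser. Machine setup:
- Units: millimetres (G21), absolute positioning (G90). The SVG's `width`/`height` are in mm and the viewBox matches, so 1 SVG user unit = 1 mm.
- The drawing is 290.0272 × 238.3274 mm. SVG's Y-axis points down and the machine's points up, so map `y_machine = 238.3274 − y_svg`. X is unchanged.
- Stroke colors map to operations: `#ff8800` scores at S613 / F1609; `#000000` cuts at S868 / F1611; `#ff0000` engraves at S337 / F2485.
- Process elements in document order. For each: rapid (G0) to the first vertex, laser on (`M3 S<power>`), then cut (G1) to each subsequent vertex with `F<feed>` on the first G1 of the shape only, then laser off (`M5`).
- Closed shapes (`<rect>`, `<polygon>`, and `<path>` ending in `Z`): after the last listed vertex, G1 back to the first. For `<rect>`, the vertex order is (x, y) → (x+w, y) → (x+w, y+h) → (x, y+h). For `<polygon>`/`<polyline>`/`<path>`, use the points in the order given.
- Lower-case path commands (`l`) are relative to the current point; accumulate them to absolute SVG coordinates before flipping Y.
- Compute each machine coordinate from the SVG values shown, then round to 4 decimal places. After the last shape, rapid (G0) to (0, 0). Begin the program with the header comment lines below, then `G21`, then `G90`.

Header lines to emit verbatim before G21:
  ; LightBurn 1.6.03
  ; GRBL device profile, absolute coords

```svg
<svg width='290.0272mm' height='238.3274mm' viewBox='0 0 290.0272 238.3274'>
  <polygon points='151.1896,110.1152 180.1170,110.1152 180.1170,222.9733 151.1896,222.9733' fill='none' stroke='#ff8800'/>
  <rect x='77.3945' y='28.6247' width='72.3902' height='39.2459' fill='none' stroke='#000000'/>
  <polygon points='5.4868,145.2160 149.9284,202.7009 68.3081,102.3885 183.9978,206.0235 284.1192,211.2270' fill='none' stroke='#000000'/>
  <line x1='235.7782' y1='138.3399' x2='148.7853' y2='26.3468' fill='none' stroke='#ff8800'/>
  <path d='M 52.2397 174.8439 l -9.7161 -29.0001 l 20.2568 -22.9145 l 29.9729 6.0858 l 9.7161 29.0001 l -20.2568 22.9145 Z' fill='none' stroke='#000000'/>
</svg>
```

Since the viewBox matches the mm dimensions, user units are millimetres directly. The only transform is the Y-flip y_m = 238.3274 − y_svg.

Shape 1 is a rectangle drawn with `<polygon>`. Its stroke #ff8800 means score at S613, F1609. After flipping Y the toolpath is (151.1896,128.2122) → (180.1170,128.2122) → (180.1170,15.3541) → (151.1896,15.3541) → (151.1896,128.2122), returning to the start.

Shape 2 is a rectangle drawn with `<rect>`. Its stroke #000000 means cut at S868, F1611. After flipping Y the toolpath is (77.3945,209.7027) → (149.7847,209.7027) → (149.7847,170.4568) → (77.3945,170.4568) → (77.3945,209.7027), returning to the start.

Shape 3 is a closed polygon drawn with `<polygon>`. Its stroke #000000 means cut at S868, F1611. After flipping Y the toolpath is (5.4868,93.1114) → (149.9284,35.6265) → (68.3081,135.9389) → (183.9978,32.3039) → (284.1192,27.1004) → (5.4868,93.1114), returning to the start.

Shape 4 is a line segment drawn with `<line>`. Its stroke #ff8800 means score at S613, F1609. After flipping Y the toolpath is (235.7782,99.9875) → (148.7853,211.9806).

Shape 5 is a regular polygon drawn with `<path>`. Its stroke #000000 means cut at S868, F1611. After flipping Y the toolpath is (52.2397,63.4835) → (42.5236,92.4836) → (62.7804,115.3981) → (92.7533,109.3123) → (102.4694,80.3122) → (82.2126,57.3977) → (52.2397,63.4835), returning to the start.

; LightBurn 1.6.03
; GRBL device profile, absolute coords
G21
G90
G0 X151.1896 Y128.2122
M3 S613
G1 X180.1170 Y128.2122 F1609
G1 X180.1170 Y15.3541
G1 X151.1896 Y15.3541
G1 X151.1896 Y128.2122
M5
G0 X77.3945 Y209.7027
M3 S868
G1 X149.7847 Y209.7027 F1611
G1 X149.7847 Y170.4568
G1 X77.3945 Y170.4568
G1 X77.3945 Y209.7027
M5
G0 X5.4868 Y93.1114
M3 S868
G1 X149.9284 Y35.6265 F1611
G1 X68.3081 Y135.9389
G1 X183.9978 Y32.3039
G1 X284.1192 Y27.1004
G1 X5.4868 Y93.1114
M5
G0 X235.7782 Y99.9875
M3 S613
G1 X148.7853 Y211.9806 F1609
M5
G0 X52.2397 Y63.4835
M3 S868
G1 X42.5236 Y92.4836 F1611
G1 X62.7804 Y115.3981
G1 X92.7533 Y109.3123
G1 X102.4694 Y80.3122
G1 X82.2126 Y57.3977
G1 X52.2397 Y63.4835
M5
G0 X0.0000 Y0.0000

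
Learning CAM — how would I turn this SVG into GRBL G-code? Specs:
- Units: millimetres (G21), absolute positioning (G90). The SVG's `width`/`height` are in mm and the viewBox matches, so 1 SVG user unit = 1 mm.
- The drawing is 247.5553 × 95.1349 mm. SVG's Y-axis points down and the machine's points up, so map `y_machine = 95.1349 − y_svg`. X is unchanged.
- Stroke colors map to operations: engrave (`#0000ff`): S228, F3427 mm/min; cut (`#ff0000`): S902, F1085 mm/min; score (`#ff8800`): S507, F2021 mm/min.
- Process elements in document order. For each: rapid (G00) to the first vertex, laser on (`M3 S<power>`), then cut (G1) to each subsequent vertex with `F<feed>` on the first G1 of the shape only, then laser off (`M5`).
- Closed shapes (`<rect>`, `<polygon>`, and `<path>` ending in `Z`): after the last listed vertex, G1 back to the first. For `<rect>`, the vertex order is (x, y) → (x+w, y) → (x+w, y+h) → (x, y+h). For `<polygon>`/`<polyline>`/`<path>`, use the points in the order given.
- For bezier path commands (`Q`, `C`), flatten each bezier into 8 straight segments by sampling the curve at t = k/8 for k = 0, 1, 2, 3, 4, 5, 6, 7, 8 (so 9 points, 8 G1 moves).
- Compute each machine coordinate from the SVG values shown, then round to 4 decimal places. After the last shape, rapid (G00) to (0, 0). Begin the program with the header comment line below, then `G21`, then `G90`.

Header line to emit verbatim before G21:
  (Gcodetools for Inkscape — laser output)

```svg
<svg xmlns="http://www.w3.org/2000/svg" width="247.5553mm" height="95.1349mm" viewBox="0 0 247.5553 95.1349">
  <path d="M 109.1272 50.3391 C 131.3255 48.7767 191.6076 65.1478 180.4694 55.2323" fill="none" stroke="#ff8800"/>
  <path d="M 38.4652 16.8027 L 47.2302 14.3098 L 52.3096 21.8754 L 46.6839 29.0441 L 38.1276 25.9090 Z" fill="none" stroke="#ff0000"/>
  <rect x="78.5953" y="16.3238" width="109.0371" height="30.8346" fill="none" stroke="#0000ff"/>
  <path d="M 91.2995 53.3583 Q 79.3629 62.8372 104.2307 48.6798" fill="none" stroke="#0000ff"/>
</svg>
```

1 u = 1 mm; y_m = 95.1349 − y.

[1] `<path>` cubic bezier, #ff8800→score S507 F2021: (109.1272,44.7958) → (119.0229,44.6274) → (131.2056,43.2960) → (144.3923,41.3197) → (157.2995,39.2168) → (168.6441,37.5054) → (177.1427,36.7038) → (181.5123,37.3301) → (180.4694,39.9026)

[2] `<path>` regular polygon, #ff0000→cut S902 F1085: (38.4652,78.3322) → (47.2302,80.8251) → (52.3096,73.2595) → (46.6839,66.0908) → (38.1276,69.2259) → (38.4652,78.3322) (closed)

[3] `<rect>` rectangle, #0000ff→engrave S228 F3427: (78.5953,78.8111) → (187.6324,78.8111) → (187.6324,47.9765) → (78.5953,47.9765) → (78.5953,78.8111) (closed)

[4] `<path>` quadratic bezier, #0000ff→engrave S228 F3427: (91.2995,41.7766) → (88.8904,39.7762) → (87.6315,38.5144) → (87.5227,37.9913) → (88.5640,38.2068) → (90.7555,39.1609) → (94.0971,40.8537) → (98.5888,43.2851) → (104.2307,46.4551)

(Gcodetools for Inkscape — laser output)
G21
G90
G00 X109.1272 Y44.7958
M3 S507
G1 X119.0229 Y44.6274 F2021
G1 X131.2056 Y43.2960
G1 X144.3923 Y41.3197
G1 X157.2995 Y39.2168
G1 X168.6441 Y37.5054
G1 X177.1427 Y36.7038
G1 X181.5123 Y37.3301
G1 X180.4694 Y39.9026
M5
G00 X38.4652 Y78.3322
M3 S902
G1 X47.2302 Y80.8251 F1085
G1 X52.3096 Y73.2595
G1 X46.6839 Y66.0908
G1 X38.1276 Y69.2259
G1 X38.4652 Y78.3322
M5
G00 X78.5953 Y78.8111
M3 S228
G1 X187.6324 Y78.8111 F3427
G1 X187.6324 Y47.9765
G1 X78.5953 Y47.9765
G1 X78.5953 Y78.8111
M5
G00 X91.2995 Y41.7766
M3 S228
G1 X88.8904 Y39.7762 F3427
G1 X87.6315 Y38.5144
G1 X87.5227 Y37.9913
G1 X88.5640 Y38.2068
G1 X90.7555 Y39.1609
G1 X94.0971 Y40.8537
G1 X98.5888 Y43.2851
G1 X104.2307 Y46.4551
M5
G00 X0.0000 Y0.0000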